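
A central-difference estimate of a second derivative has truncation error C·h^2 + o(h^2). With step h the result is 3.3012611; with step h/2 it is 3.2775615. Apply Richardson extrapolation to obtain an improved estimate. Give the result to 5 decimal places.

The leading error scales as h^2; refining by a factor of 2 reduces it by 2^2 = 4.
Extrapolated value = (4·A(h/2) − A(h)) / (4 − 1)
= (4·3.2775615 − 3.3012611) / 3
= 9.8089849 / 3 = 3.2696616

3.26966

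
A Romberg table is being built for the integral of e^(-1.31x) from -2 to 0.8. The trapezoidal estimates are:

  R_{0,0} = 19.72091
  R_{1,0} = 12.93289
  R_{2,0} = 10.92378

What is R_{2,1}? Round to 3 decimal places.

10.254

Richardson extrapolation on the trapezoidal column (denominator 4−1=3):
R_{2,1} = (4·10.92378 − 12.93289) / 3 = 10.25408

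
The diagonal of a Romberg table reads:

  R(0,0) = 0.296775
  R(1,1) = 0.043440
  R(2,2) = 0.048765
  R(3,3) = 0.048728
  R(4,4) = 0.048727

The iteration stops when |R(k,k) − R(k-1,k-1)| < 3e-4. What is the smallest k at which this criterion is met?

|R(1,1) − R(0,0)| = 0.253335 ≥ 3e-4
|R(2,2) − R(1,1)| = 0.005325 ≥ 3e-4
|R(3,3) − R(2,2)| = 0.000037 < 3e-4

k = 3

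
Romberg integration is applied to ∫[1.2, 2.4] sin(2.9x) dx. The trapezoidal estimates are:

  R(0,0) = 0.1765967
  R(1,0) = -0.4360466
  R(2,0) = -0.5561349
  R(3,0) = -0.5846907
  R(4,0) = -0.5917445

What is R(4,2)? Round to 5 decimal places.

Richardson extrapolation on the trapezoidal column (denominator 4−1=3):
R(3,1) = (4·(-0.5846907) − (-0.5561349)) / 3 = -0.5942093
R(4,1) = (4·(-0.5917445) − (-0.5846907)) / 3 = -0.5940958
R(4,2) = -0.5940958 + (-0.5940958 − (-0.5942093))/15 = -0.5940882

-0.59409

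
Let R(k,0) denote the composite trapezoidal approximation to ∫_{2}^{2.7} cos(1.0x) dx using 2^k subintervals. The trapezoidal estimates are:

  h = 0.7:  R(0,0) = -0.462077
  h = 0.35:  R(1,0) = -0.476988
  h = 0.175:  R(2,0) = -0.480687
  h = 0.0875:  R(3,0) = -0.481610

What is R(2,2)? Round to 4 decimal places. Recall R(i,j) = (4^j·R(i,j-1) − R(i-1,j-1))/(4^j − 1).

Richardson extrapolation on the trapezoidal column (denominator 4−1=3):
R(1,1) = -0.476988 + (-0.476988 − (-0.462077))/3 = -0.481958
R(2,1) = -0.480687 + (-0.480687 − (-0.476988))/3 = -0.481920
R(2,2) = (16·(-0.481920) − (-0.481958)) / 15 = -0.481917

-0.4819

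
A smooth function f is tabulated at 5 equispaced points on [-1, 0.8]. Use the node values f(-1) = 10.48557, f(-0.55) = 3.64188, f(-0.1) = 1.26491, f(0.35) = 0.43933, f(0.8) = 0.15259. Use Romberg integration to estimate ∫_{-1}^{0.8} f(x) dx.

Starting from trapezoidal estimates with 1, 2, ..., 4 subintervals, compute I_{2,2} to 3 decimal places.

4.405

I_{0,0} (trapezoid, 1 panel, h=1.8000): 9.57434
I_{1,0} (trapezoid, 2 panels, h=0.9000): 5.92559
I_{2,0} (trapezoid, 4 panels, h=0.4500): 4.79934
I_{1,1} = 5.92559 + (5.92559 − 9.57434)/3 = 4.70934
I_{2,1} = 4.79934 + (4.79934 − 5.92559)/3 = 4.42392
I_{2,2} = 4.42392 + (4.42392 − 4.70934)/15 = 4.40489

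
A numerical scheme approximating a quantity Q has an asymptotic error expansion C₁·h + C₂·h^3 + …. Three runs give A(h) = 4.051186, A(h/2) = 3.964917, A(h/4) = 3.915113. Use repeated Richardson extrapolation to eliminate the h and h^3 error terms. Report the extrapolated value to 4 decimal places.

First eliminate the h term (factor 2^1 = 2):
  B₁ = (2·3.964917 − 4.051186)/1 = 3.878648
  B₂ = (2·3.915113 − 3.964917)/1 = 3.865309
Then eliminate the h^3 term (factor 2^3 = 8):
  (8·3.865309 − 3.878648)/7 = 3.863403

3.8634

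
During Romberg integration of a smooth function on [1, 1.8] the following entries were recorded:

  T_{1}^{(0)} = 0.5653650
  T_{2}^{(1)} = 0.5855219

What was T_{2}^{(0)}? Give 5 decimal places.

From T_{2}^{(1)} = (4·T_{2}^{(0)} − T_{1}^{(0)})/3, solve for T_{2}^{(0)}:
4·T_{2}^{(0)} = 3·0.5855219 + 0.5653650 = 2.3219307
T_{2}^{(0)} = 0.5804827

0.58048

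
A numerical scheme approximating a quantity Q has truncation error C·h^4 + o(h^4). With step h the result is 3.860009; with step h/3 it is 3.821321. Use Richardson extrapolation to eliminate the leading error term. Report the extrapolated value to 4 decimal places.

3.8208

Extrapolated value = (81·A(h/3) − A(h)) / (81 − 1)
= (81·3.821321 − 3.860009) / 80
= 305.666992 / 80 = 3.820837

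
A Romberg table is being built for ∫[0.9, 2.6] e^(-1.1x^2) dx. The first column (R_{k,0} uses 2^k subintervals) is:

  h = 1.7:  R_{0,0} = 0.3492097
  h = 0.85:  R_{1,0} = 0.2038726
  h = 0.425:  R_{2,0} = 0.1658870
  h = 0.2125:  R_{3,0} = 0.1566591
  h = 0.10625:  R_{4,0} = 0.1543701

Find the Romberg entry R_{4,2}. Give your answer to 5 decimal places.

Richardson extrapolation on the trapezoidal column (denominator 4−1=3):
R_{3,1} = 0.1566591 + (0.1566591 − 0.1658870)/3 = 0.1535831
R_{4,1} = 0.1543701 + (0.1543701 − 0.1566591)/3 = 0.1536071
R_{4,2} = 0.1536071 + (0.1536071 − 0.1535831)/15 = 0.1536087

0.15361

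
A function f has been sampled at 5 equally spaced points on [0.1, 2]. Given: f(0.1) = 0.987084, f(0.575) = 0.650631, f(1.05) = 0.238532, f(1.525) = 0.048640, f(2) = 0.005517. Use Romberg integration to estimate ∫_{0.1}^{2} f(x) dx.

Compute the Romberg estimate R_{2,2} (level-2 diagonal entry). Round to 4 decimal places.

0.6795

R_{0,0} (trapezoid, 1 panel, h=1.9000): 0.942971
R_{1,0} (trapezoid, 2 panels, h=0.9500): 0.698091
R_{2,0} (trapezoid, 4 panels, h=0.4750): 0.681199
R_{1,1} = 0.698091 + (0.698091 − 0.942971)/3 = 0.616464
R_{2,1} = 0.681199 + (0.681199 − 0.698091)/3 = 0.675568
R_{2,2} = 0.675568 + (0.675568 − 0.616464)/15 = 0.679508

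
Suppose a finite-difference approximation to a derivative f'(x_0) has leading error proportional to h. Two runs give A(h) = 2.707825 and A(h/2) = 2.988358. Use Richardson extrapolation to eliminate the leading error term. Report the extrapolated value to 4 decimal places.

3.2689

The leading error scales as h; refining by a factor of 2 reduces it by 2^1 = 2.
Extrapolated value = (2·A(h/2) − A(h)) / (2 − 1)
= (2·2.988358 − 2.707825) / 1
= 3.268891 / 1 = 3.268891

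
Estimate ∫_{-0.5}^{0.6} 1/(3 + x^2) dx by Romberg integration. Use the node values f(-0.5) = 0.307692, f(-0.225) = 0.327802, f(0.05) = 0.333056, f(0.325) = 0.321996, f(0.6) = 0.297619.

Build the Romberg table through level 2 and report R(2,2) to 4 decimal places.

0.3548

R(0,0) (trapezoid, 1 panel, h=1.1000): 0.332921
R(1,0) (trapezoid, 2 panels, h=0.5500): 0.349641
R(2,0) (trapezoid, 4 panels, h=0.2750): 0.353515
R(1,1) = 0.349641 + (0.349641 − 0.332921)/3 = 0.355214
R(2,1) = 0.353515 + (0.353515 − 0.349641)/3 = 0.354806
R(2,2) = 0.354806 + (0.354806 − 0.355214)/15 = 0.354779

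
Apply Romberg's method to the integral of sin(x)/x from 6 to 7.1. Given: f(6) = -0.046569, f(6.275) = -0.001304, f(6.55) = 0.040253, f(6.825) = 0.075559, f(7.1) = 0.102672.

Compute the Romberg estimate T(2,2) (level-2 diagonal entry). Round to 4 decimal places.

T(0,0) (trapezoid, 1 panel, h=1.1000): 0.030857
T(1,0) (trapezoid, 2 panels, h=0.5500): 0.037567
T(2,0) (trapezoid, 4 panels, h=0.2750): 0.039204
T(1,1) = 0.037567 + (0.037567 − 0.030857)/3 = 0.039804
T(2,1) = 0.039204 + (0.039204 − 0.037567)/3 = 0.039750
T(2,2) = 0.039750 + (0.039750 − 0.039804)/15 = 0.039746

0.0397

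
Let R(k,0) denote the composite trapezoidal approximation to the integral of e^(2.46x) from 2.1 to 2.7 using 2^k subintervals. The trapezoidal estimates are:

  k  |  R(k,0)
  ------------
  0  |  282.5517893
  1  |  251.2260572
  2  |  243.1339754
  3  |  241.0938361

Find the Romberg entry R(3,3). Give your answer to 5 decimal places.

Richardson extrapolation on the trapezoidal column (denominator 4−1=3):
R(1,1) = 251.2260572 + (251.2260572 − 282.5517893)/3 = 240.7841465
R(2,1) = (4·243.1339754 − 251.2260572) / 3 = 240.4366148
R(3,1) = 241.0938361 + (241.0938361 − 243.1339754)/3 = 240.4137897
R(2,2) = 240.4366148 + (240.4366148 − 240.7841465)/15 = 240.4134460
R(3,2) = (16·240.4137897 − 240.4366148) / 15 = 240.4122680
R(3,3) = 240.4122680 + (240.4122680 − 240.4134460)/63 = 240.4122493
(Column j=1 coincides with Simpson's rule on the same nodes.)

240.41225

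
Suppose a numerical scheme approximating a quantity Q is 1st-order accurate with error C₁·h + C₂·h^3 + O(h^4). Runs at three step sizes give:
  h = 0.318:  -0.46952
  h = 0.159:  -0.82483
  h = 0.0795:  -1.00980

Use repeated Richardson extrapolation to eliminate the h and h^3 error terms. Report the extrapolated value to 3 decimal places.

-1.197

First eliminate the h term (factor 2^1 = 2):
  B₁ = (2·(-0.82483) − (-0.46952))/1 = -1.18014
  B₂ = (2·(-1.00980) − (-0.82483))/1 = -1.19477
Then eliminate the h^3 term (factor 2^3 = 8):
  (8·(-1.19477) − (-1.18014))/7 = -1.19686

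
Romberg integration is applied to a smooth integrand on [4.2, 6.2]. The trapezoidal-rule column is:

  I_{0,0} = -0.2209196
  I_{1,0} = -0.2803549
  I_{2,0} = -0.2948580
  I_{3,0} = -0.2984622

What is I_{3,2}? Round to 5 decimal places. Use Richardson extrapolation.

Richardson extrapolation on the trapezoidal column (denominator 4−1=3):
I_{2,1} = (4·(-0.2948580) − (-0.2803549)) / 3 = -0.2996924
I_{3,1} = -0.2984622 + (-0.2984622 − (-0.2948580))/3 = -0.2996636
I_{3,2} = -0.2996636 + (-0.2996636 − (-0.2996924))/15 = -0.2996617

-0.29966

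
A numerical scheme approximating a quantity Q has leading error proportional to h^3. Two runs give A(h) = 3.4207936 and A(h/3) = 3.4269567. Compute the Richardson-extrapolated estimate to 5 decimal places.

3.42719

Extrapolated value = (27·A(h/3) − A(h)) / (27 − 1)
= (27·3.4269567 − 3.4207936) / 26
= 89.1070373 / 26 = 3.4271937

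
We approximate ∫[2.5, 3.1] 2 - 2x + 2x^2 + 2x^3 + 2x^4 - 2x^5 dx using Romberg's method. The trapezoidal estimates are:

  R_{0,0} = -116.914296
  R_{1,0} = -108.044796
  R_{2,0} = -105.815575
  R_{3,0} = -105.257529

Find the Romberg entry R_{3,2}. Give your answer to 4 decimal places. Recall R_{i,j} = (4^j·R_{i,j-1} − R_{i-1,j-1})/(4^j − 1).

-105.0714

Richardson extrapolation on the trapezoidal column (denominator 4−1=3):
R_{2,1} = (4·(-105.815575) − (-108.044796)) / 3 = -105.072501
R_{3,1} = -105.257529 + (-105.257529 − (-105.815575))/3 = -105.071514
R_{3,2} = -105.071514 + (-105.071514 − (-105.072501))/15 = -105.071448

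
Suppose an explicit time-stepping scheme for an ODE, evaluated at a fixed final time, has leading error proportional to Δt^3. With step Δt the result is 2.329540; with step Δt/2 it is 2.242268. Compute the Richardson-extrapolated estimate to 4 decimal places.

The leading error scales as Δt^3; refining by a factor of 2 reduces it by 2^3 = 8.
Extrapolated value = (8·A(Δt/2) − A(Δt)) / (8 − 1)
= (8·2.242268 − 2.329540) / 7
= 15.608604 / 7 = 2.229801

2.2298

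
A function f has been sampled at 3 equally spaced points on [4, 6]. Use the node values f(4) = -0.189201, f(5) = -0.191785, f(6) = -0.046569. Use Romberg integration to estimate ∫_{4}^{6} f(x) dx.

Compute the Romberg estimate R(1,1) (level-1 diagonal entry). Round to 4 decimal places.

R(0,0) (trapezoid, 1 panel, h=2.0000): -0.235770
R(1,0) (trapezoid, 2 panels, h=1.0000): -0.309670
R(1,1) = -0.309670 + (-0.309670 − (-0.235770))/3 = -0.334303

-0.3343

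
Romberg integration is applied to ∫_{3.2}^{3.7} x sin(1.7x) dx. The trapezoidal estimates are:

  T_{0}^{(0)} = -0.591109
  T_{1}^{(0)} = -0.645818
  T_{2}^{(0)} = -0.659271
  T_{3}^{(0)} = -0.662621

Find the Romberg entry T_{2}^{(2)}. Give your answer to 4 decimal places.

Richardson extrapolation on the trapezoidal column (denominator 4−1=3):
T_{1}^{(1)} = -0.645818 + (-0.645818 − (-0.591109))/3 = -0.664054
T_{2}^{(1)} = (4·(-0.659271) − (-0.645818)) / 3 = -0.663755
T_{2}^{(2)} = (16·(-0.663755) − (-0.664054)) / 15 = -0.663735
(Column j=1 coincides with Simpson's rule on the same nodes.)

-0.6637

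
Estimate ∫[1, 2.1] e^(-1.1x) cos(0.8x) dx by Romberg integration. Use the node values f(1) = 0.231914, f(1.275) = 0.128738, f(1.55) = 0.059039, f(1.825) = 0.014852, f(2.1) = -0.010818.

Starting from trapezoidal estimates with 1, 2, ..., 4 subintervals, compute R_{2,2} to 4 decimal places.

0.0837

R_{0,0} (trapezoid, 1 panel, h=1.1000): 0.121603
R_{1,0} (trapezoid, 2 panels, h=0.5500): 0.093273
R_{2,0} (trapezoid, 4 panels, h=0.2750): 0.086124
R_{1,1} = 0.093273 + (0.093273 − 0.121603)/3 = 0.083830
R_{2,1} = 0.086124 + (0.086124 − 0.093273)/3 = 0.083741
R_{2,2} = 0.083741 + (0.083741 − 0.083830)/15 = 0.083735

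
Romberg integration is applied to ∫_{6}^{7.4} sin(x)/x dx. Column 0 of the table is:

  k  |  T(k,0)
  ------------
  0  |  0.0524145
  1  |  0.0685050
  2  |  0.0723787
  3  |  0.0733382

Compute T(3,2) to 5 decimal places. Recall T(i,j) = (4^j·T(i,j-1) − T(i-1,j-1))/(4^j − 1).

0.07366

Richardson extrapolation on the trapezoidal column (denominator 4−1=3):
T(2,1) = 0.0723787 + (0.0723787 − 0.0685050)/3 = 0.0736699
T(3,1) = 0.0733382 + (0.0733382 − 0.0723787)/3 = 0.0736580
T(3,2) = 0.0736580 + (0.0736580 − 0.0736699)/15 = 0.0736572
(Column j=1 coincides with Simpson's rule on the same nodes.)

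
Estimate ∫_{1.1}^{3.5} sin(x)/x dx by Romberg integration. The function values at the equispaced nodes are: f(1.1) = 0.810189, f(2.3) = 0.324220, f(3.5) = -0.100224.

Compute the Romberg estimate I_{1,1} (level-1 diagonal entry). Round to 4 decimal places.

0.8027

I_{0,0} (trapezoid, 1 panel, h=2.4000): 0.851958
I_{1,0} (trapezoid, 2 panels, h=1.2000): 0.815043
I_{1,1} = 0.815043 + (0.815043 − 0.851958)/3 = 0.802738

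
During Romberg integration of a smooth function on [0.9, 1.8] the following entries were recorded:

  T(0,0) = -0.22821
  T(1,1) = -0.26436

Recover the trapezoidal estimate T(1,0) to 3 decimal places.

-0.255

From T(1,1) = (4·T(1,0) − T(0,0))/3, solve for T(1,0):
4·T(1,0) = 3·(-0.26436) + (-0.22821) = -1.02129
T(1,0) = -0.25532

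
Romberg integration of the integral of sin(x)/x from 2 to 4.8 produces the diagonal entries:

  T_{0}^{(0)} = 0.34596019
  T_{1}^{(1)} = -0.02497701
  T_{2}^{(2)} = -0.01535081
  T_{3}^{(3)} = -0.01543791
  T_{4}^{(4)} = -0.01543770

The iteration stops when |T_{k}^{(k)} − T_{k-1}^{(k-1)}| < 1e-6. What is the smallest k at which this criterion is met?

|T_{1}^{(1)} − T_{0}^{(0)}| = 0.37093720 ≥ 1e-6
|T_{2}^{(2)} − T_{1}^{(1)}| = 0.00962620 ≥ 1e-6
|T_{3}^{(3)} − T_{2}^{(2)}| = 0.00008710 ≥ 1e-6
|T_{4}^{(4)} − T_{3}^{(3)}| = 0.00000021 < 1e-6

k = 4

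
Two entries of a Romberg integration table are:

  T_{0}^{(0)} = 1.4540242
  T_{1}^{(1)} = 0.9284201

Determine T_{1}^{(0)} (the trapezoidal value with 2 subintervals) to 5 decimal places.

1.05982

From T_{1}^{(1)} = (4·T_{1}^{(0)} − T_{0}^{(0)})/3, solve for T_{1}^{(0)}:
4·T_{1}^{(0)} = 3·0.9284201 + 1.4540242 = 4.2392845
T_{1}^{(0)} = 1.0598211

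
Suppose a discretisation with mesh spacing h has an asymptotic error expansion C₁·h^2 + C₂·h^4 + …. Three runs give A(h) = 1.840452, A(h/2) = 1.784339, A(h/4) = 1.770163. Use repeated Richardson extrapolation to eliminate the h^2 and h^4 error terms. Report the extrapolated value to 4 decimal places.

First eliminate the h^2 term (factor 2^2 = 4):
  B₁ = (4·1.784339 − 1.840452)/3 = 1.765635
  B₂ = (4·1.770163 − 1.784339)/3 = 1.765438
Then eliminate the h^4 term (factor 2^4 = 16):
  (16·1.765438 − 1.765635)/15 = 1.765425

1.7654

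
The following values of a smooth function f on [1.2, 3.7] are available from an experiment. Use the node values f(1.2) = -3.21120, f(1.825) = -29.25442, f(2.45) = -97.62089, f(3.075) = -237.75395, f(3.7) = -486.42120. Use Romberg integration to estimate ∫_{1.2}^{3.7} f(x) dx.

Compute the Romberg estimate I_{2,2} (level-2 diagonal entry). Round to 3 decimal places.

-365.087

I_{0,0} (trapezoid, 1 panel, h=2.5000): -612.04050
I_{1,0} (trapezoid, 2 panels, h=1.2500): -428.04636
I_{2,0} (trapezoid, 4 panels, h=0.6250): -380.90341
I_{1,1} = -428.04636 + (-428.04636 − (-612.04050))/3 = -366.71498
I_{2,1} = -380.90341 + (-380.90341 − (-428.04636))/3 = -365.18909
I_{2,2} = -365.18909 + (-365.18909 − (-366.71498))/15 = -365.08736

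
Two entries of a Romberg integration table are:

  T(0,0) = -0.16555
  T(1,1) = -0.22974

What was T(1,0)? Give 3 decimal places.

From T(1,1) = (4·T(1,0) − T(0,0))/3, solve for T(1,0):
4·T(1,0) = 3·(-0.22974) + (-0.16555) = -0.85477
T(1,0) = -0.21369

-0.214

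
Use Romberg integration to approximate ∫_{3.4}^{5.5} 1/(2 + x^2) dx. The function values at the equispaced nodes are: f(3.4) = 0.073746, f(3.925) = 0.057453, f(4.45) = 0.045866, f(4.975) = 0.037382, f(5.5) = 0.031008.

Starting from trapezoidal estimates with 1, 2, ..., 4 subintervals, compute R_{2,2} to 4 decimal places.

0.1008

R_{0,0} (trapezoid, 1 panel, h=2.1000): 0.109992
R_{1,0} (trapezoid, 2 panels, h=1.0500): 0.103155
R_{2,0} (trapezoid, 4 panels, h=0.5250): 0.101366
R_{1,1} = 0.103155 + (0.103155 − 0.109992)/3 = 0.100876
R_{2,1} = 0.101366 + (0.101366 − 0.103155)/3 = 0.100770
R_{2,2} = 0.100770 + (0.100770 − 0.100876)/15 = 0.100763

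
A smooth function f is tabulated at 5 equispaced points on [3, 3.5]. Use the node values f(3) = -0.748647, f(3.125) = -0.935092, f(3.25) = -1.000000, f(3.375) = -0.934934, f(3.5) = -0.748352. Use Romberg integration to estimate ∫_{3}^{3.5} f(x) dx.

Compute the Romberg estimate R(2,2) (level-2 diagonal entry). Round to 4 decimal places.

R(0,0) (trapezoid, 1 panel, h=0.5000): -0.374250
R(1,0) (trapezoid, 2 panels, h=0.2500): -0.437125
R(2,0) (trapezoid, 4 panels, h=0.1250): -0.452316
R(1,1) = -0.437125 + (-0.437125 − (-0.374250))/3 = -0.458083
R(2,1) = -0.452316 + (-0.452316 − (-0.437125))/3 = -0.457380
R(2,2) = -0.457380 + (-0.457380 − (-0.458083))/15 = -0.457333

-0.4573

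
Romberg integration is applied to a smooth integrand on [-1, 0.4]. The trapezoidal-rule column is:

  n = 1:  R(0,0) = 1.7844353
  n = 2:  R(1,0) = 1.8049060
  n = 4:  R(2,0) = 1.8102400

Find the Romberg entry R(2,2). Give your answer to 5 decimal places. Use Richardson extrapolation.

1.81204

R(1,1) = (4·1.8049060 − 1.7844353) / 3 = 1.8117296
R(2,1) = 1.8102400 + (1.8102400 − 1.8049060)/3 = 1.8120180
R(2,2) = 1.8120180 + (1.8120180 − 1.8117296)/15 = 1.8120372
(Column j=1 coincides with Simpson's rule on the same nodes.)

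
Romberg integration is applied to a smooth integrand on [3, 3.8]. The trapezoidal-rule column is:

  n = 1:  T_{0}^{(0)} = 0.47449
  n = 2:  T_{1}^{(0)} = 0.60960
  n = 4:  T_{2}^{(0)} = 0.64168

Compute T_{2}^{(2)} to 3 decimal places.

Richardson extrapolation on the trapezoidal column (denominator 4−1=3):
T_{1}^{(1)} = 0.60960 + (0.60960 − 0.47449)/3 = 0.65464
T_{2}^{(1)} = (4·0.64168 − 0.60960) / 3 = 0.65237
T_{2}^{(2)} = (16·0.65237 − 0.65464) / 15 = 0.65222
(Column j=1 coincides with Simpson's rule on the same nodes.)

0.652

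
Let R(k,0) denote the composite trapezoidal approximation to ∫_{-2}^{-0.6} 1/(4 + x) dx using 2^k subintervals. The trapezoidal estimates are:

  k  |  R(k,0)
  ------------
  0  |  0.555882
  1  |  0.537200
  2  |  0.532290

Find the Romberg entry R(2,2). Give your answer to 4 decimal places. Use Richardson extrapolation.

Richardson extrapolation on the trapezoidal column (denominator 4−1=3):
R(1,1) = (4·0.537200 − 0.555882) / 3 = 0.530973
R(2,1) = (4·0.532290 − 0.537200) / 3 = 0.530653
R(2,2) = (16·0.530653 − 0.530973) / 15 = 0.530632
(Column j=1 coincides with Simpson's rule on the same nodes.)

0.5306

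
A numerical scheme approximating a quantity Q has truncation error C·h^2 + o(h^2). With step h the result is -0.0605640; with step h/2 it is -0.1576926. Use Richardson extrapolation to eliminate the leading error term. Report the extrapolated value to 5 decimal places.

-0.19007

Extrapolated value = (4·A(h/2) − A(h)) / (4 − 1)
= (4·(-0.1576926) − (-0.0605640)) / 3
= -0.5702064 / 3 = -0.1900688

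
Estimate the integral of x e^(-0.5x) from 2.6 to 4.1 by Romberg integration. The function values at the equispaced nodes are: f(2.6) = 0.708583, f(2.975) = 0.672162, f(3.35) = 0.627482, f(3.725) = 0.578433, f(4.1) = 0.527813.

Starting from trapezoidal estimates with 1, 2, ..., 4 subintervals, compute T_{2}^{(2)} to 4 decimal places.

T_{0}^{(0)} (trapezoid, 1 panel, h=1.5000): 0.927297
T_{1}^{(0)} (trapezoid, 2 panels, h=0.7500): 0.934260
T_{2}^{(0)} (trapezoid, 4 panels, h=0.3750): 0.936103
T_{1}^{(1)} = 0.934260 + (0.934260 − 0.927297)/3 = 0.936581
T_{2}^{(1)} = 0.936103 + (0.936103 − 0.934260)/3 = 0.936717
T_{2}^{(2)} = 0.936717 + (0.936717 − 0.936581)/15 = 0.936726

0.9367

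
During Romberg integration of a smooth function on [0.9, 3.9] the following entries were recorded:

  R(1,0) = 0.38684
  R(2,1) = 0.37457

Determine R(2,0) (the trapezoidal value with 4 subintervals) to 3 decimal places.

From R(2,1) = (4·R(2,0) − R(1,0))/3, solve for R(2,0):
4·R(2,0) = 3·0.37457 + 0.38684 = 1.51055
R(2,0) = 0.37764

0.378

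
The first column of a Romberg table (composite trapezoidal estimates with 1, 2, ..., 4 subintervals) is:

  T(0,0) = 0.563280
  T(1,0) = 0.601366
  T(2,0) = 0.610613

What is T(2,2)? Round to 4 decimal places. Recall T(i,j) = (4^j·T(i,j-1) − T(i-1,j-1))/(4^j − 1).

Richardson extrapolation on the trapezoidal column (denominator 4−1=3):
T(1,1) = 0.601366 + (0.601366 − 0.563280)/3 = 0.614061
T(2,1) = 0.610613 + (0.610613 − 0.601366)/3 = 0.613695
T(2,2) = (16·0.613695 − 0.614061) / 15 = 0.613671
(Column j=1 coincides with Simpson's rule on the same nodes.)

0.6137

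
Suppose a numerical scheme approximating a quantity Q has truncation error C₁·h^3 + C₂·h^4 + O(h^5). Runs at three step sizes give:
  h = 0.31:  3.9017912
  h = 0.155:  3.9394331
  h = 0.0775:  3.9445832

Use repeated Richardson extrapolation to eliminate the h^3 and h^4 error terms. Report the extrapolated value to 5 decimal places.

First eliminate the h^3 term (factor 2^3 = 8):
  B₁ = (8·3.9394331 − 3.9017912)/7 = 3.9448105
  B₂ = (8·3.9445832 − 3.9394331)/7 = 3.9453189
Then eliminate the h^4 term (factor 2^4 = 16):
  (16·3.9453189 − 3.9448105)/15 = 3.9453528

3.94535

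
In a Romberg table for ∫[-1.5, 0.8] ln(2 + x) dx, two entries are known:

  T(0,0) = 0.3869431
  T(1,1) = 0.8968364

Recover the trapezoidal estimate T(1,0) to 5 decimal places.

From T(1,1) = (4·T(1,0) − T(0,0))/3, solve for T(1,0):
4·T(1,0) = 3·0.8968364 + 0.3869431 = 3.0774523
T(1,0) = 0.7693631

0.76936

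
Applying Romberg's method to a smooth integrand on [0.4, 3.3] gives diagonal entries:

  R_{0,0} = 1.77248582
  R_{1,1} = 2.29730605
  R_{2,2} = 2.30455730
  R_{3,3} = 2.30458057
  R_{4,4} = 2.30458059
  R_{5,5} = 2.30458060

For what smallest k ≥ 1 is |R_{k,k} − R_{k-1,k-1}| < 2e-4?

k = 3

|R_{1,1} − R_{0,0}| = 0.52482023 ≥ 2e-4
|R_{2,2} − R_{1,1}| = 0.00725125 ≥ 2e-4
|R_{3,3} − R_{2,2}| = 0.00002327 < 2e-4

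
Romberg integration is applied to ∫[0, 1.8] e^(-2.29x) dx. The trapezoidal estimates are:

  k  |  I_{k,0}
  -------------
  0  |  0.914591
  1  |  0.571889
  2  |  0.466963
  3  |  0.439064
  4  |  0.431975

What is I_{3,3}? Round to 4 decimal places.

0.4296

Richardson extrapolation on the trapezoidal column (denominator 4−1=3):
I_{1,1} = (4·0.571889 − 0.914591) / 3 = 0.457655
I_{2,1} = (4·0.466963 − 0.571889) / 3 = 0.431988
I_{3,1} = (4·0.439064 − 0.466963) / 3 = 0.429764
I_{2,2} = 0.431988 + (0.431988 − 0.457655)/15 = 0.430277
I_{3,2} = 0.429764 + (0.429764 − 0.431988)/15 = 0.429616
I_{3,3} = 0.429616 + (0.429616 − 0.430277)/63 = 0.429606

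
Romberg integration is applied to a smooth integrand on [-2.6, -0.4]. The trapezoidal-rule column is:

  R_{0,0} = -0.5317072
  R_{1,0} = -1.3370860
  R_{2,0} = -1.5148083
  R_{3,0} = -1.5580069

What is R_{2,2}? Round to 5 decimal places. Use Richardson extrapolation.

R_{1,1} = (4·(-1.3370860) − (-0.5317072)) / 3 = -1.6055456
R_{2,1} = (4·(-1.5148083) − (-1.3370860)) / 3 = -1.5740491
R_{2,2} = -1.5740491 + (-1.5740491 − (-1.6055456))/15 = -1.5719493

-1.57195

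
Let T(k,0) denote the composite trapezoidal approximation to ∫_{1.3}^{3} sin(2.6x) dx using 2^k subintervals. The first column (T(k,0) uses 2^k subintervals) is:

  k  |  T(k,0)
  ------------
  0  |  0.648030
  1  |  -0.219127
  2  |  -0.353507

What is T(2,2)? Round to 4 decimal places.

T(1,1) = -0.219127 + (-0.219127 − 0.648030)/3 = -0.508179
T(2,1) = (4·(-0.353507) − (-0.219127)) / 3 = -0.398300
T(2,2) = -0.398300 + (-0.398300 − (-0.508179))/15 = -0.390975

-0.3910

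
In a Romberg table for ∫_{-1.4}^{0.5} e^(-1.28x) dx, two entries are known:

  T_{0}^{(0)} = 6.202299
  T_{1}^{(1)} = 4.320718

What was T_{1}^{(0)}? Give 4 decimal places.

From T_{1}^{(1)} = (4·T_{1}^{(0)} − T_{0}^{(0)})/3, solve for T_{1}^{(0)}:
4·T_{1}^{(0)} = 3·4.320718 + 6.202299 = 19.164453
T_{1}^{(0)} = 4.791113

4.7911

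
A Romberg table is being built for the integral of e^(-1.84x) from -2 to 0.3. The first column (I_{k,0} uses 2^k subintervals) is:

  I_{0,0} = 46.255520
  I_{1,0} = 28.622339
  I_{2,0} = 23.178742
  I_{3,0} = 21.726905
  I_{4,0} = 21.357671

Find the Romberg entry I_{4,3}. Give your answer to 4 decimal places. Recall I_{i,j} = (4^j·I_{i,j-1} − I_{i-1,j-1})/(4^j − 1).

21.2340

I_{2,1} = 23.178742 + (23.178742 − 28.622339)/3 = 21.364210
I_{3,1} = (4·21.726905 − 23.178742) / 3 = 21.242959
I_{4,1} = (4·21.357671 − 21.726905) / 3 = 21.234593
I_{3,2} = (16·21.242959 − 21.364210) / 15 = 21.234876
I_{4,2} = 21.234593 + (21.234593 − 21.242959)/15 = 21.234035
I_{4,3} = 21.234035 + (21.234035 − 21.234876)/63 = 21.234022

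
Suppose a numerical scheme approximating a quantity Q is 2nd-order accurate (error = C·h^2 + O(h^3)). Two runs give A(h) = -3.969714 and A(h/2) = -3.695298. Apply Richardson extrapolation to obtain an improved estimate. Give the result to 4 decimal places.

The leading error scales as h^2; refining by a factor of 2 reduces it by 2^2 = 4.
Extrapolated value = (4·A(h/2) − A(h)) / (4 − 1)
= (4·(-3.695298) − (-3.969714)) / 3
= -10.811478 / 3 = -3.603826

-3.6038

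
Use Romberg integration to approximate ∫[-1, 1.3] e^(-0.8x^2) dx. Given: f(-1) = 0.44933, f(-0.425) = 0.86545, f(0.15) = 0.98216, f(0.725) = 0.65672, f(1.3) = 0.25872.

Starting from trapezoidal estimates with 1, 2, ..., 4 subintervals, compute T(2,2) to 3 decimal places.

1.673

T(0,0) (trapezoid, 1 panel, h=2.3000): 0.81426
T(1,0) (trapezoid, 2 panels, h=1.1500): 1.53661
T(2,0) (trapezoid, 4 panels, h=0.5750): 1.64355
T(1,1) = 1.53661 + (1.53661 − 0.81426)/3 = 1.77739
T(2,1) = 1.64355 + (1.64355 − 1.53661)/3 = 1.67920
T(2,2) = 1.67920 + (1.67920 − 1.77739)/15 = 1.67265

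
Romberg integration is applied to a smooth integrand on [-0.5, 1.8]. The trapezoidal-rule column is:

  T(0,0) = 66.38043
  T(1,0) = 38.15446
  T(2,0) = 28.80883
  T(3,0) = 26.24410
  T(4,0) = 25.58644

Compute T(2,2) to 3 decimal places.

Richardson extrapolation on the trapezoidal column (denominator 4−1=3):
T(1,1) = (4·38.15446 − 66.38043) / 3 = 28.74580
T(2,1) = 28.80883 + (28.80883 − 38.15446)/3 = 25.69362
T(2,2) = 25.69362 + (25.69362 − 28.74580)/15 = 25.49014

25.490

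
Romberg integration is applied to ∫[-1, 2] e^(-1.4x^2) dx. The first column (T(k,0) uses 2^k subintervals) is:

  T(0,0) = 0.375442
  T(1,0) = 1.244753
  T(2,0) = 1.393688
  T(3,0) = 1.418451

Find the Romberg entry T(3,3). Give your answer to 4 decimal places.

1.4254

T(1,1) = 1.244753 + (1.244753 − 0.375442)/3 = 1.534523
T(2,1) = 1.393688 + (1.393688 − 1.244753)/3 = 1.443333
T(3,1) = (4·1.418451 − 1.393688) / 3 = 1.426705
T(2,2) = (16·1.443333 − 1.534523) / 15 = 1.437254
T(3,2) = 1.426705 + (1.426705 − 1.443333)/15 = 1.425596
T(3,3) = 1.425596 + (1.425596 − 1.437254)/63 = 1.425411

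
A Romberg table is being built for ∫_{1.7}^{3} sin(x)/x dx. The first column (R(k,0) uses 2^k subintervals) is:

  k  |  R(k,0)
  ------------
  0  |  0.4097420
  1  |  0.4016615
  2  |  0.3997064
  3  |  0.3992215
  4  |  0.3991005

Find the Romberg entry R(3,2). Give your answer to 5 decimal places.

Richardson extrapolation on the trapezoidal column (denominator 4−1=3):
R(2,1) = 0.3997064 + (0.3997064 − 0.4016615)/3 = 0.3990547
R(3,1) = 0.3992215 + (0.3992215 − 0.3997064)/3 = 0.3990599
R(3,2) = 0.3990599 + (0.3990599 − 0.3990547)/15 = 0.3990602

0.39906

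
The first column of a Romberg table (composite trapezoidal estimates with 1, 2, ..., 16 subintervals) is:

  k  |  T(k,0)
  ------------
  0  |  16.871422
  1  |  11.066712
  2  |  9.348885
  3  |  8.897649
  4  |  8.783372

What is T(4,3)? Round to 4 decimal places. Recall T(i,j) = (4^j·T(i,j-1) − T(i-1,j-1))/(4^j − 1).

Richardson extrapolation on the trapezoidal column (denominator 4−1=3):
T(2,1) = 9.348885 + (9.348885 − 11.066712)/3 = 8.776276
T(3,1) = 8.897649 + (8.897649 − 9.348885)/3 = 8.747237
T(4,1) = 8.783372 + (8.783372 − 8.897649)/3 = 8.745280
T(3,2) = 8.747237 + (8.747237 − 8.776276)/15 = 8.745301
T(4,2) = (16·8.745280 − 8.747237) / 15 = 8.745150
T(4,3) = (64·8.745150 − 8.745301) / 63 = 8.745148

8.7451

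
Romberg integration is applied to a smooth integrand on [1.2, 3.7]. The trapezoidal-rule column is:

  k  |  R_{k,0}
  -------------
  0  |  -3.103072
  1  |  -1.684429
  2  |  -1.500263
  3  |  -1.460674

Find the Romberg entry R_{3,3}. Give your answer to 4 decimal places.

R_{1,1} = (4·(-1.684429) − (-3.103072)) / 3 = -1.211548
R_{2,1} = -1.500263 + (-1.500263 − (-1.684429))/3 = -1.438874
R_{3,1} = -1.460674 + (-1.460674 − (-1.500263))/3 = -1.447478
R_{2,2} = (16·(-1.438874) − (-1.211548)) / 15 = -1.454029
R_{3,2} = -1.447478 + (-1.447478 − (-1.438874))/15 = -1.448052
R_{3,3} = (64·(-1.448052) − (-1.454029)) / 63 = -1.447957
(Column j=1 coincides with Simpson's rule on the same nodes.)

-1.4480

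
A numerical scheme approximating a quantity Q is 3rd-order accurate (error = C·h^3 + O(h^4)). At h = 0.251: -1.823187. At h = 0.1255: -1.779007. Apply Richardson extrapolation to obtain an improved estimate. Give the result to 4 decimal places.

The leading error scales as h^3; refining by a factor of 2 reduces it by 2^3 = 8.
Extrapolated value = (8·A(h/2) − A(h)) / (8 − 1)
= (8·(-1.779007) − (-1.823187)) / 7
= -12.408869 / 7 = -1.772696

-1.7727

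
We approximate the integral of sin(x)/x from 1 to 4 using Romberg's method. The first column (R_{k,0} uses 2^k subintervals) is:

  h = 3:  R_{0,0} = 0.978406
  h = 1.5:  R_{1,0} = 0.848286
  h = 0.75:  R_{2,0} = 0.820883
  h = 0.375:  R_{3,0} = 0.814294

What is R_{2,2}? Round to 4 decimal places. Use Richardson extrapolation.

0.8122

R_{1,1} = (4·0.848286 − 0.978406) / 3 = 0.804913
R_{2,1} = (4·0.820883 − 0.848286) / 3 = 0.811749
R_{2,2} = 0.811749 + (0.811749 − 0.804913)/15 = 0.812205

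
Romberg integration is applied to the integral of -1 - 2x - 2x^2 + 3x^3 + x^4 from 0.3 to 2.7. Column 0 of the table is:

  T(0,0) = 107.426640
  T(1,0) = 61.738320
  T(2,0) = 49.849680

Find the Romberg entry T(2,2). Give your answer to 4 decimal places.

T(1,1) = (4·61.738320 − 107.426640) / 3 = 46.508880
T(2,1) = (4·49.849680 − 61.738320) / 3 = 45.886800
T(2,2) = (16·45.886800 − 46.508880) / 15 = 45.845328

45.8453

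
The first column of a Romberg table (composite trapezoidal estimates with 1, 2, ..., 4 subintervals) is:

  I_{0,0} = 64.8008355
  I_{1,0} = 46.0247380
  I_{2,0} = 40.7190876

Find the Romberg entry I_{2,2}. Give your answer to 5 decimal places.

I_{1,1} = 46.0247380 + (46.0247380 − 64.8008355)/3 = 39.7660388
I_{2,1} = (4·40.7190876 − 46.0247380) / 3 = 38.9505375
I_{2,2} = (16·38.9505375 − 39.7660388) / 15 = 38.8961707

38.89617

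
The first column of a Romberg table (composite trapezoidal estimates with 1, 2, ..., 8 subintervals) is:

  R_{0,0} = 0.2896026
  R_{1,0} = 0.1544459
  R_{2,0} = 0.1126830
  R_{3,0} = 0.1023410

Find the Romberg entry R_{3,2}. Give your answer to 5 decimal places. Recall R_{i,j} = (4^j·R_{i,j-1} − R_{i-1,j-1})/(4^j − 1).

0.09890

Richardson extrapolation on the trapezoidal column (denominator 4−1=3):
R_{2,1} = (4·0.1126830 − 0.1544459) / 3 = 0.0987620
R_{3,1} = (4·0.1023410 − 0.1126830) / 3 = 0.0988937
R_{3,2} = 0.0988937 + (0.0988937 − 0.0987620)/15 = 0.0989025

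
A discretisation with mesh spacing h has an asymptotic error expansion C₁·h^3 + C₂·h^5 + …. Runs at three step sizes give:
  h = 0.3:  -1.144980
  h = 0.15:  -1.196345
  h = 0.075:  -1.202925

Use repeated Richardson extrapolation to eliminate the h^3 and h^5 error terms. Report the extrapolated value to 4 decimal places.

-1.2039

First eliminate the h^3 term (factor 2^3 = 8):
  B₁ = (8·(-1.196345) − (-1.144980))/7 = -1.203683
  B₂ = (8·(-1.202925) − (-1.196345))/7 = -1.203865
Then eliminate the h^5 term (factor 2^5 = 32):
  (32·(-1.203865) − (-1.203683))/31 = -1.203871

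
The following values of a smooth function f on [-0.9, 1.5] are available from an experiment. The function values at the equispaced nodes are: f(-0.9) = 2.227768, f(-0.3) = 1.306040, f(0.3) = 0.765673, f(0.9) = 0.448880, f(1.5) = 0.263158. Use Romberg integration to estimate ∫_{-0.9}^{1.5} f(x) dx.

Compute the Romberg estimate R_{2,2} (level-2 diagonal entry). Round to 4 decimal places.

2.2075

R_{0,0} (trapezoid, 1 panel, h=2.4000): 2.989111
R_{1,0} (trapezoid, 2 panels, h=1.2000): 2.413363
R_{2,0} (trapezoid, 4 panels, h=0.6000): 2.259634
R_{1,1} = 2.413363 + (2.413363 − 2.989111)/3 = 2.221447
R_{2,1} = 2.259634 + (2.259634 − 2.413363)/3 = 2.208391
R_{2,2} = 2.208391 + (2.208391 − 2.221447)/15 = 2.207521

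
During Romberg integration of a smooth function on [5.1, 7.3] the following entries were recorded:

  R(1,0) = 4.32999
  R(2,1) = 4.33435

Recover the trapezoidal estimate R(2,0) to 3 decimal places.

From R(2,1) = (4·R(2,0) − R(1,0))/3, solve for R(2,0):
4·R(2,0) = 3·4.33435 + 4.32999 = 17.33304
R(2,0) = 4.33326

4.333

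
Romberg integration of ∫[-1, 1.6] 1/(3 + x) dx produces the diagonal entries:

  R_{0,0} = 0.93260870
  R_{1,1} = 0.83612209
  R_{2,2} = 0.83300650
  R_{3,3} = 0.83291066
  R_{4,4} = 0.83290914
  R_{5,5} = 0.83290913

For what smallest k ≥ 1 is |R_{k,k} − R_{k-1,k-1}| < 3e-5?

k = 4

|R_{1,1} − R_{0,0}| = 0.09648661 ≥ 3e-5
|R_{2,2} − R_{1,1}| = 0.00311559 ≥ 3e-5
|R_{3,3} − R_{2,2}| = 0.00009584 ≥ 3e-5
|R_{4,4} − R_{3,3}| = 0.00000152 < 3e-5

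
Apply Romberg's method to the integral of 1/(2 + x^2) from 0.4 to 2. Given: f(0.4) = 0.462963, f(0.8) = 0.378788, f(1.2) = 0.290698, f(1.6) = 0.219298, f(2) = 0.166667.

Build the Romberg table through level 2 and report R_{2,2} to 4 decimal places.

R_{0,0} (trapezoid, 1 panel, h=1.6000): 0.503704
R_{1,0} (trapezoid, 2 panels, h=0.8000): 0.484410
R_{2,0} (trapezoid, 4 panels, h=0.4000): 0.481440
R_{1,1} = 0.484410 + (0.484410 − 0.503704)/3 = 0.477979
R_{2,1} = 0.481440 + (0.481440 − 0.484410)/3 = 0.480450
R_{2,2} = 0.480450 + (0.480450 − 0.477979)/15 = 0.480615

0.4806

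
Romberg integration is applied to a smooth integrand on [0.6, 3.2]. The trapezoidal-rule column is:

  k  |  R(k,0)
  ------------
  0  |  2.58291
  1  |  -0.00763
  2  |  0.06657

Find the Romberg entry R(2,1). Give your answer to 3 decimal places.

0.091

Richardson extrapolation on the trapezoidal column (denominator 4−1=3):
R(2,1) = (4·0.06657 − (-0.00763)) / 3 = 0.09130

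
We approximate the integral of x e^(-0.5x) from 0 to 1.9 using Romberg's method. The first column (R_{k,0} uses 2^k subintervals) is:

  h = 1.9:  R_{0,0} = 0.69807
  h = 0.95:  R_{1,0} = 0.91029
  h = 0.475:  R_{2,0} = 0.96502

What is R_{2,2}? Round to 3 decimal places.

0.983

R_{1,1} = (4·0.91029 − 0.69807) / 3 = 0.98103
R_{2,1} = (4·0.96502 − 0.91029) / 3 = 0.98326
R_{2,2} = 0.98326 + (0.98326 − 0.98103)/15 = 0.98341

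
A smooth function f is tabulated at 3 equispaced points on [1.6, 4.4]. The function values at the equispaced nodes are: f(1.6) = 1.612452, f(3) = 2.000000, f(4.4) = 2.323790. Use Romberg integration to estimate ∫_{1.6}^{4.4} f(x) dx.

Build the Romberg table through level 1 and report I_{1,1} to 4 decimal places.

5.5702

I_{0,0} (trapezoid, 1 panel, h=2.8000): 5.510739
I_{1,0} (trapezoid, 2 panels, h=1.4000): 5.555369
I_{1,1} = 5.555369 + (5.555369 − 5.510739)/3 = 5.570246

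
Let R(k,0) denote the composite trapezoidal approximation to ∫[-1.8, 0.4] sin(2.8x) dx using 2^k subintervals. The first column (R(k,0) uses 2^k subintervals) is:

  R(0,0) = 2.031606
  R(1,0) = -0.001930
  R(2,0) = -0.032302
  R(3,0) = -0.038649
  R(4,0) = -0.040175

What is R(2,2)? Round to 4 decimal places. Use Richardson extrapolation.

R(1,1) = -0.001930 + (-0.001930 − 2.031606)/3 = -0.679775
R(2,1) = (4·(-0.032302) − (-0.001930)) / 3 = -0.042426
R(2,2) = (16·(-0.042426) − (-0.679775)) / 15 = 0.000064

0.0001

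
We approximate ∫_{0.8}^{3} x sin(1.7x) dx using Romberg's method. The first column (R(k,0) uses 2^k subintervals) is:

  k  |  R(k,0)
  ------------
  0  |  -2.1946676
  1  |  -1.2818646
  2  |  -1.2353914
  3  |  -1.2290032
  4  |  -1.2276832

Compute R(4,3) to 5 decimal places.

-1.22727

Richardson extrapolation on the trapezoidal column (denominator 4−1=3):
R(2,1) = -1.2353914 + (-1.2353914 − (-1.2818646))/3 = -1.2199003
R(3,1) = -1.2290032 + (-1.2290032 − (-1.2353914))/3 = -1.2268738
R(4,1) = -1.2276832 + (-1.2276832 − (-1.2290032))/3 = -1.2272432
R(3,2) = -1.2268738 + (-1.2268738 − (-1.2199003))/15 = -1.2273387
R(4,2) = -1.2272432 + (-1.2272432 − (-1.2268738))/15 = -1.2272678
R(4,3) = (64·(-1.2272678) − (-1.2273387)) / 63 = -1.2272667
(Column j=1 coincides with Simpson's rule on the same nodes.)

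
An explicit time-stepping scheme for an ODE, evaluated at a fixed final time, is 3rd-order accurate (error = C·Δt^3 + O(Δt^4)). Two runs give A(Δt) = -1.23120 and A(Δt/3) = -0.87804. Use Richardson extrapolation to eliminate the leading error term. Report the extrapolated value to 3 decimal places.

The leading error scales as Δt^3; refining by a factor of 3 reduces it by 3^3 = 27.
Extrapolated value = (27·A(Δt/3) − A(Δt)) / (27 − 1)
= (27·(-0.87804) − (-1.23120)) / 26
= -22.47588 / 26 = -0.86446

-0.864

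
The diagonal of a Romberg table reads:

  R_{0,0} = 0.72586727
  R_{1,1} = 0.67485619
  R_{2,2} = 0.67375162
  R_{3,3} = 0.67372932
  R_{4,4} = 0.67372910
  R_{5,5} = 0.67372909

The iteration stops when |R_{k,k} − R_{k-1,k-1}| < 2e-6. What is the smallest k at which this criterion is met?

|R_{1,1} − R_{0,0}| = 0.05101108 ≥ 2e-6
|R_{2,2} − R_{1,1}| = 0.00110457 ≥ 2e-6
|R_{3,3} − R_{2,2}| = 0.00002230 ≥ 2e-6
|R_{4,4} − R_{3,3}| = 0.00000022 < 2e-6

k = 4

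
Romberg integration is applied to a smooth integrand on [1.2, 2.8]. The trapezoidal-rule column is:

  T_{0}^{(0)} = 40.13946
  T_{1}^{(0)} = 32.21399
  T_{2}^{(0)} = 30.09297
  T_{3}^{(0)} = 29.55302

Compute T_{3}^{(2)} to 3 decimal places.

29.372

Richardson extrapolation on the trapezoidal column (denominator 4−1=3):
T_{2}^{(1)} = (4·30.09297 − 32.21399) / 3 = 29.38596
T_{3}^{(1)} = 29.55302 + (29.55302 − 30.09297)/3 = 29.37304
T_{3}^{(2)} = (16·29.37304 − 29.38596) / 15 = 29.37218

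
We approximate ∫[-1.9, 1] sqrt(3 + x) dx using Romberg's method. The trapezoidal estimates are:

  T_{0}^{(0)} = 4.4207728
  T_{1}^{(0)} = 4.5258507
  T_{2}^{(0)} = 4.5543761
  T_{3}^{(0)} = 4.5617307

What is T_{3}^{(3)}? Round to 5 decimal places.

4.56420

Richardson extrapolation on the trapezoidal column (denominator 4−1=3):
T_{1}^{(1)} = 4.5258507 + (4.5258507 − 4.4207728)/3 = 4.5608767
T_{2}^{(1)} = (4·4.5543761 − 4.5258507) / 3 = 4.5638846
T_{3}^{(1)} = 4.5617307 + (4.5617307 − 4.5543761)/3 = 4.5641822
T_{2}^{(2)} = 4.5638846 + (4.5638846 − 4.5608767)/15 = 4.5640851
T_{3}^{(2)} = (16·4.5641822 − 4.5638846) / 15 = 4.5642020
T_{3}^{(3)} = (64·4.5642020 − 4.5640851) / 63 = 4.5642039
(Column j=1 coincides with Simpson's rule on the same nodes.)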